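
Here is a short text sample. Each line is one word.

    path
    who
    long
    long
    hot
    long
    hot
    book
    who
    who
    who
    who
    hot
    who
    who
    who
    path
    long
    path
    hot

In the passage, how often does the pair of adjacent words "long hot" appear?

Scanning the 19 overlapping bigram windows for "long hot":
  position 4–5: long hot
  position 6–7: long hot

2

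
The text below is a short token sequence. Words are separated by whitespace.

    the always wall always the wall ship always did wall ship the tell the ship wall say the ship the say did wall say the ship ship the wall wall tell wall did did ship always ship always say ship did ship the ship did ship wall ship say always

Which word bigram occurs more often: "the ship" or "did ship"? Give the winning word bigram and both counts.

"the ship" (4 vs 3)

"the ship": 4 occurrences
"did ship": 3 occurrences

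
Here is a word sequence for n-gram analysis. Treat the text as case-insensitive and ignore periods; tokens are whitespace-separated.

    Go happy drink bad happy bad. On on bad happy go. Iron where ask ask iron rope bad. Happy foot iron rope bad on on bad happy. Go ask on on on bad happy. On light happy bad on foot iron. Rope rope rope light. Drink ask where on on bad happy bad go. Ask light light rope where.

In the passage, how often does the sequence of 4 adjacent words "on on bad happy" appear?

4

Scanning the 56 overlapping 4-gram windows for "on on bad happy":
  position 7–10: on on bad happy
  position 24–27: on on bad happy
  position 31–34: on on bad happy
  position 49–52: on on bad happy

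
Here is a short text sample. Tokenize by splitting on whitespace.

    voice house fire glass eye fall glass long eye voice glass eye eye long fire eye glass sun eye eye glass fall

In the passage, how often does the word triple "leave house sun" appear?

0

Scanning the 20 overlapping trigram windows for "leave house sun":
  (none found)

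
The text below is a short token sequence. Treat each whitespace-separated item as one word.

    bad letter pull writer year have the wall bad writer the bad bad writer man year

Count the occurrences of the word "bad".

Scanning the 16 tokens for "bad":
  position 1: bad
  position 9: bad
  position 12: bad
  position 13: bad

4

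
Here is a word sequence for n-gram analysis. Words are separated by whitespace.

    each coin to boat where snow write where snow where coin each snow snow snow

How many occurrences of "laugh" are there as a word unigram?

0

Scanning the 15 tokens for "laugh":
  (none found)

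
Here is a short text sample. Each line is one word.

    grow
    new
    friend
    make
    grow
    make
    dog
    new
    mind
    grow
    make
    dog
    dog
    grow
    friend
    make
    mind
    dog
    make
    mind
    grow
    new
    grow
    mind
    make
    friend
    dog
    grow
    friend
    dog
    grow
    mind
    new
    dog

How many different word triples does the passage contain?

34 tokens → 32 trigram windows in total.
Repeated trigrams (each contributes count−1 duplicates):
  dog grow friend: 2
  friend dog grow: 2
  grow make dog: 2
3 duplicate windows → 32 − 3 = 29 distinct.

29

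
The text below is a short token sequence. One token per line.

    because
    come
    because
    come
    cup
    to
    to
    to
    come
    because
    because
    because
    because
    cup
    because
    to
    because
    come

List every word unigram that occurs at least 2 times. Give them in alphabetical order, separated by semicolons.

because; come; cup; to

Unigram counts meeting the condition (at least 2 times):
  because: 8
  come: 4
  cup: 2
  to: 4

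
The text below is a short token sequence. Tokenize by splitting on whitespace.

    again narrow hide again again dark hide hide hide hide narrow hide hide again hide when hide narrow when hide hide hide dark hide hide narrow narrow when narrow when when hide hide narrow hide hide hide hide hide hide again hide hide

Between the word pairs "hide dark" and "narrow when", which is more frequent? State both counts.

"narrow when" (3 vs 1)

"hide dark": 1 occurrence
"narrow when": 3 occurrences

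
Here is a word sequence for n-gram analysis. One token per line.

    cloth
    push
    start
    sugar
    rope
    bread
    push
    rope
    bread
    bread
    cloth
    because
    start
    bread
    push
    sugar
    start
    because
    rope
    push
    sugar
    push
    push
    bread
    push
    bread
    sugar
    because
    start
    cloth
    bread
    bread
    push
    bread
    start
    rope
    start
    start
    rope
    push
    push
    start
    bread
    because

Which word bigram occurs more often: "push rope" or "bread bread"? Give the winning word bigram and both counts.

"push rope": 1 occurrence
"bread bread": 2 occurrences

"bread bread" (2 vs 1)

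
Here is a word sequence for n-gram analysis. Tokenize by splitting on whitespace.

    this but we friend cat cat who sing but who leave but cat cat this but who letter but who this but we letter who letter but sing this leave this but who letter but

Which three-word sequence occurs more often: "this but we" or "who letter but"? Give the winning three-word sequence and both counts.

"who letter but" (3 vs 2)

"this but we": 2 occurrences
"who letter but": 3 occurrences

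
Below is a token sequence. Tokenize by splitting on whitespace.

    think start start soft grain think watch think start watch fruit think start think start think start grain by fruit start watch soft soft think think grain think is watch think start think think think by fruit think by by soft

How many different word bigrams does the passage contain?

41 tokens → 40 bigram windows in total.
Repeated bigrams (each contributes count−1 duplicates):
  think start: 6
  start think: 3
  think think: 3
  by fruit: 2
  fruit think: 2
  grain think: 2
  start watch: 2
  think by: 2
  … (1 more repeated)
15 duplicate windows → 40 − 15 = 25 distinct.

25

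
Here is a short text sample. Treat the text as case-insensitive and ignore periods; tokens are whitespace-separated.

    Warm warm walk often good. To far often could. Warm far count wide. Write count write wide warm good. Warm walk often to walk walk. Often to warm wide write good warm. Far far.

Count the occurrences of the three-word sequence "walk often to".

2

Scanning the 32 overlapping trigram windows for "walk often to":
  position 21–23: walk often to
  position 25–27: walk often to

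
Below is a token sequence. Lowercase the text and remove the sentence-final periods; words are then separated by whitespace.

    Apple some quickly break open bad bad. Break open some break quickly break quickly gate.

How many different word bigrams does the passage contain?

11

15 tokens → 14 bigram windows in total.
Repeated bigrams (each contributes count−1 duplicates):
  break open: 2
  break quickly: 2
  quickly break: 2
3 duplicate windows → 14 − 3 = 11 distinct.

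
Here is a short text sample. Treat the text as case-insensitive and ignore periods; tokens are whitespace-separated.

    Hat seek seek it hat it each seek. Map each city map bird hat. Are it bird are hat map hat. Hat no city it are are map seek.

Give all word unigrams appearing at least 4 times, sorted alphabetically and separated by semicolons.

are; hat; it; map; seek

Unigram counts meeting the condition (at least 4 times):
  are: 4
  hat: 6
  it: 4
  map: 4
  seek: 4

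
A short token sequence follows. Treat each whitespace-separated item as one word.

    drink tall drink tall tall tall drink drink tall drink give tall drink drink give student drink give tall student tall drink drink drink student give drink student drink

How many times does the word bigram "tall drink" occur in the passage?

Scanning the 28 overlapping bigram windows for "tall drink":
  position 2–3: tall drink
  position 6–7: tall drink
  position 9–10: tall drink
  position 12–13: tall drink
  position 21–22: tall drink

5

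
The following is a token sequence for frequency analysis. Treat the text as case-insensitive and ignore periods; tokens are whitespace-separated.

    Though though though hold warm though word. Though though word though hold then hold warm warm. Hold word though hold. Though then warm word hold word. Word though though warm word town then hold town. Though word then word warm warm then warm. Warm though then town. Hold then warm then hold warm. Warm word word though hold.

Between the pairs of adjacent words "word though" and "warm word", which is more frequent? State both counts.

"word though" (5 vs 3)

"word though": 5 occurrences
"warm word": 3 occurrences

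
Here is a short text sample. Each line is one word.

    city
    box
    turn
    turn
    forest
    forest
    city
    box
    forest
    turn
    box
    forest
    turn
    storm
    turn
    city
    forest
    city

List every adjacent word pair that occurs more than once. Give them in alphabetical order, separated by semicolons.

Bigram counts meeting the condition (more than once):
  box forest: 2
  city box: 2
  forest city: 2
  forest turn: 2

box forest; city box; forest city; forest turn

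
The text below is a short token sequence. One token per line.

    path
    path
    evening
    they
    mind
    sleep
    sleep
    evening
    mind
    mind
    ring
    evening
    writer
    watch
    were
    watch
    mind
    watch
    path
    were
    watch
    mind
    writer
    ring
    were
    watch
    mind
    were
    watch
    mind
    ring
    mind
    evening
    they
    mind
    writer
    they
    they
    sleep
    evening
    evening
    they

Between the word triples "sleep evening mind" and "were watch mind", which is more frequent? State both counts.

"sleep evening mind": 1 occurrence
"were watch mind": 4 occurrences

"were watch mind" (4 vs 1)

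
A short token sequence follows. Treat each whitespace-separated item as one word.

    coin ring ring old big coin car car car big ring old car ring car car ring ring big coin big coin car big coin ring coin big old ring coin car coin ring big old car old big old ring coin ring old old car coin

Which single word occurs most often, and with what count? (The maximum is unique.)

Unigram frequencies (highest first):
  ring: 11
  coin: 10
  car: 10
  old: 8
  big: 8

"ring", 11 times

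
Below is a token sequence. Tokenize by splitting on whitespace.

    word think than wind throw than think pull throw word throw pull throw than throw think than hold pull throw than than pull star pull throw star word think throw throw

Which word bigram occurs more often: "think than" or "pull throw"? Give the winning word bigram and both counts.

"think than": 2 occurrences
"pull throw": 4 occurrences

"pull throw" (4 vs 2)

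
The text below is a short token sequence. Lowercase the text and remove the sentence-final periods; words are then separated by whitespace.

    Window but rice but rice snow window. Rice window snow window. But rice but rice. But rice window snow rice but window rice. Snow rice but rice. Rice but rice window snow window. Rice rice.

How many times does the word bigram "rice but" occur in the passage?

6

Scanning the 34 overlapping bigram windows for "rice but":
  position 3–4: rice but
  position 13–14: rice but
  position 15–16: rice but
  position 20–21: rice but
  position 25–26: rice but
  position 28–29: rice but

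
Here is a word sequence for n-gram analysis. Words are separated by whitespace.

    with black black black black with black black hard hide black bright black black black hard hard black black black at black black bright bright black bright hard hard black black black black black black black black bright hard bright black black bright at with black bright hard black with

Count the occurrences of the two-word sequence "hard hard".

2

Scanning the 49 overlapping bigram windows for "hard hard":
  position 16–17: hard hard
  position 28–29: hard hard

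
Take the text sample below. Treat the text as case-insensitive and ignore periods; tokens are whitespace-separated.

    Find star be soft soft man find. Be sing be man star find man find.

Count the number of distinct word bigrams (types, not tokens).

15 tokens → 14 bigram windows in total.
Repeated bigrams (each contributes count−1 duplicates):
  man find: 2
1 duplicate windows → 14 − 1 = 13 distinct.

13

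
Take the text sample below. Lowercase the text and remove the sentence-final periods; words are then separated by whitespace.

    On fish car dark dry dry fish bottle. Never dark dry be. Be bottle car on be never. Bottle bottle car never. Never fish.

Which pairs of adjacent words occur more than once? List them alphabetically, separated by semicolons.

Bigram counts meeting the condition (more than once):
  bottle car: 2
  dark dry: 2

bottle car; dark dry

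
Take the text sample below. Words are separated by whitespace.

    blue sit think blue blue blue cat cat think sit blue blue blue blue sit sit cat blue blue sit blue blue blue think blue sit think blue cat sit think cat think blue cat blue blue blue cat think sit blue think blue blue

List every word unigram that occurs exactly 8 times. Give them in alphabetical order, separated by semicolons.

Unigram counts meeting the condition (exactly 8 times):
  sit: 8
  think: 8

sit; think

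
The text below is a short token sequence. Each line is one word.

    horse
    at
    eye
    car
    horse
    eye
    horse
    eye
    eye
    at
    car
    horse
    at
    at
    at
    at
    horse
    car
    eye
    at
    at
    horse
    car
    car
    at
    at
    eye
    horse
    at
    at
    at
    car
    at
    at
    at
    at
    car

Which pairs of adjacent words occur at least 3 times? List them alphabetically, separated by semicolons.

at at; at car; horse at

Bigram counts meeting the condition (at least 3 times):
  at at: 10
  at car: 3
  horse at: 3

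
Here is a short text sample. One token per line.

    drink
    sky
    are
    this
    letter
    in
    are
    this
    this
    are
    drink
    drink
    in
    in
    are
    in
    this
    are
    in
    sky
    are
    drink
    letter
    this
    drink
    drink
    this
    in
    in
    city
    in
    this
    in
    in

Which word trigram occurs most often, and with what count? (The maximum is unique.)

"this in in", 2 times

Trigram frequencies (highest first):
  this in in: 2
  drink sky are: 1
  sky are this: 1
  are this letter: 1
  this letter in: 1
  letter in are: 1
  … (25 more, each ≤ 1)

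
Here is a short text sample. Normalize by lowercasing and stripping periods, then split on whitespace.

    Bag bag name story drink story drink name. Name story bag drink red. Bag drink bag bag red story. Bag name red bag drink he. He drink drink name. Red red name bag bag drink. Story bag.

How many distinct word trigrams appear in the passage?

34

37 tokens → 35 trigram windows in total.
Repeated trigrams (each contributes count−1 duplicates):
  red bag drink: 2
1 duplicate windows → 35 − 1 = 34 distinct.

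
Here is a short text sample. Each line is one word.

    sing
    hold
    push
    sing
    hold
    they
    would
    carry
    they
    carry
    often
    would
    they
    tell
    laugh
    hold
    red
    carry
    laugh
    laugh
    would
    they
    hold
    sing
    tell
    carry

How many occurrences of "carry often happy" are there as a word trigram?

Scanning the 24 overlapping trigram windows for "carry often happy":
  (none found)

0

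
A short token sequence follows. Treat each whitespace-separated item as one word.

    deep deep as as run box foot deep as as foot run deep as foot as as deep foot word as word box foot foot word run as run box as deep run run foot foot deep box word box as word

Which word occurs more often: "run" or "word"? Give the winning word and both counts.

"run" (6 vs 5)

"run": 6 occurrences
"word": 5 occurrences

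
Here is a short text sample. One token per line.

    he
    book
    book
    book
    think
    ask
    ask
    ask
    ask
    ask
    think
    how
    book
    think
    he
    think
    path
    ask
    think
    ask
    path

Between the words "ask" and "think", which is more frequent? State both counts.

"ask": 7 occurrences
"think": 5 occurrences

"ask" (7 vs 5)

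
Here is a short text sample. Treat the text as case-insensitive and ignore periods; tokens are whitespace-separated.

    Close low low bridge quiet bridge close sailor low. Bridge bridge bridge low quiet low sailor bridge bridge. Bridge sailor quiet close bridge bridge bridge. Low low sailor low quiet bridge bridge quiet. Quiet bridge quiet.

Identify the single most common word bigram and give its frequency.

Bigram frequencies (highest first):
  bridge bridge: 7
  bridge quiet: 3
  quiet bridge: 3
  low low: 2
  low bridge: 2
  sailor low: 2
  … (13 more, each ≤ 2)

"bridge bridge", 7 times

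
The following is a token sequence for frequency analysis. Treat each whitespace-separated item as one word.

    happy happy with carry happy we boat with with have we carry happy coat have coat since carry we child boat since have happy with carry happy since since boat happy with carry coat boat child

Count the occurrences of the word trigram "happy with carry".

Scanning the 34 overlapping trigram windows for "happy with carry":
  position 2–4: happy with carry
  position 24–26: happy with carry
  position 31–33: happy with carry

3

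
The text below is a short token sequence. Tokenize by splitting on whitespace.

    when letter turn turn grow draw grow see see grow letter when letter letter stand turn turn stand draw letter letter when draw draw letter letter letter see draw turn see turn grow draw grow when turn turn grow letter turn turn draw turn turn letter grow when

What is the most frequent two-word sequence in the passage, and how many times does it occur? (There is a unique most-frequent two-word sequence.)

Bigram frequencies (highest first):
  turn turn: 5
  letter letter: 4
  turn grow: 3
  when letter: 2
  letter turn: 2
  grow draw: 2
  … (23 more, each ≤ 2)

"turn turn", 5 times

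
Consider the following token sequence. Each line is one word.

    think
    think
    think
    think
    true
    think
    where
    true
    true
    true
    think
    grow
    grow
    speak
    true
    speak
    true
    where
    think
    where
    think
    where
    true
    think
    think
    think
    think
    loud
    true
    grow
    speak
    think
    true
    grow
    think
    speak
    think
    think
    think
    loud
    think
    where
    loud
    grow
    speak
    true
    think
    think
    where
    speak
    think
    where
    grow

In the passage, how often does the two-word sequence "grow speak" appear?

Scanning the 52 overlapping bigram windows for "grow speak":
  position 13–14: grow speak
  position 30–31: grow speak
  position 44–45: grow speak

3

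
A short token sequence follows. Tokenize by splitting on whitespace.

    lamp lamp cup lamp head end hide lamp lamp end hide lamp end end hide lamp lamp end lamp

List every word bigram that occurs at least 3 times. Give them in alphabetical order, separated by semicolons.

end hide; hide lamp; lamp end; lamp lamp

Bigram counts meeting the condition (at least 3 times):
  end hide: 3
  hide lamp: 3
  lamp end: 3
  lamp lamp: 3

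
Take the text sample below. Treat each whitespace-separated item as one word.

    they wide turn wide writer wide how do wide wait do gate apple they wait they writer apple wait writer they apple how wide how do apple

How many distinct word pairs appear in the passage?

27 tokens → 26 bigram windows in total.
Repeated bigrams (each contributes count−1 duplicates):
  how do: 2
  wide how: 2
2 duplicate windows → 26 − 2 = 24 distinct.

24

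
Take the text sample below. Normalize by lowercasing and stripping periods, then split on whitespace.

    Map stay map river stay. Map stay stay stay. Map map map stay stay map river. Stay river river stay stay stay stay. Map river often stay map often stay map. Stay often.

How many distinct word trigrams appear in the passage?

21

33 tokens → 31 trigram windows in total.
Repeated trigrams (each contributes count−1 duplicates):
  stay map river: 3
  stay stay map: 3
  stay stay stay: 3
  map river stay: 2
  map stay stay: 2
  often stay map: 2
  stay map stay: 2
10 duplicate windows → 31 − 10 = 21 distinct.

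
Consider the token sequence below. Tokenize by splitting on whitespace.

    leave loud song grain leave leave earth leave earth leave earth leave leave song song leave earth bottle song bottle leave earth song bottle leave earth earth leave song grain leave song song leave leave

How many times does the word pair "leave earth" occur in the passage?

6

Scanning the 34 overlapping bigram windows for "leave earth":
  position 6–7: leave earth
  position 8–9: leave earth
  position 10–11: leave earth
  position 16–17: leave earth
  position 21–22: leave earth
  position 25–26: leave earth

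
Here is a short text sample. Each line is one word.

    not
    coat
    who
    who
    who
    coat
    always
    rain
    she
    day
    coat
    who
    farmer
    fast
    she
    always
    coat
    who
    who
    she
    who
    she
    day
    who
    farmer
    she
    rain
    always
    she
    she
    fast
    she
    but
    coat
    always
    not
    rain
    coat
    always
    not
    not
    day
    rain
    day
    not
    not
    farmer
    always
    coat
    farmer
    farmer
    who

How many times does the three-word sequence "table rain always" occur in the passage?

Scanning the 50 overlapping trigram windows for "table rain always":
  (none found)

0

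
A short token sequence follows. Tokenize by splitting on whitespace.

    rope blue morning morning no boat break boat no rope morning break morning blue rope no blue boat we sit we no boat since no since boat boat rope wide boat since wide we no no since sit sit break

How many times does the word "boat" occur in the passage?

Scanning the 40 tokens for "boat":
  position 6: boat
  position 8: boat
  position 18: boat
  position 23: boat
  position 27: boat
  position 28: boat
  position 31: boat

7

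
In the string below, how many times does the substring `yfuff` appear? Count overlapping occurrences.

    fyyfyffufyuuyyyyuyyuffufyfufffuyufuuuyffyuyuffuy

Sliding a length-5 window over the 48 characters (44 positions):
  position 25–29: yfuff

1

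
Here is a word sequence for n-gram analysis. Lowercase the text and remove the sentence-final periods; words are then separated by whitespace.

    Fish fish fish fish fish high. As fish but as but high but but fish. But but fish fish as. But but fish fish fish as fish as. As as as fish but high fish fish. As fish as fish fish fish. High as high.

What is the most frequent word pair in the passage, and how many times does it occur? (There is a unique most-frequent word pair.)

Bigram frequencies (highest first):
  fish fish: 10
  as fish: 5
  fish as: 5
  fish but: 3
  but but: 3
  but fish: 3
  … (9 more, each ≤ 3)

"fish fish", 10 times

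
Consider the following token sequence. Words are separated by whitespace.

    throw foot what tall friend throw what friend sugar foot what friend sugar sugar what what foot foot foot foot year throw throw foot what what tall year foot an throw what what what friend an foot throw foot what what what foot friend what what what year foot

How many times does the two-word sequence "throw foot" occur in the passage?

Scanning the 48 overlapping bigram windows for "throw foot":
  position 1–2: throw foot
  position 23–24: throw foot
  position 38–39: throw foot

3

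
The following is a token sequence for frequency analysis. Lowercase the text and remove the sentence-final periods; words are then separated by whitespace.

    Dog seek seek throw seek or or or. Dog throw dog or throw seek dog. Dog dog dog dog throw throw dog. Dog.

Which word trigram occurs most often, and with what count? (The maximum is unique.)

Trigram frequencies (highest first):
  dog dog dog: 3
  dog seek seek: 1
  seek seek throw: 1
  seek throw seek: 1
  throw seek or: 1
  seek or or: 1
  … (13 more, each ≤ 1)

"dog dog dog", 3 times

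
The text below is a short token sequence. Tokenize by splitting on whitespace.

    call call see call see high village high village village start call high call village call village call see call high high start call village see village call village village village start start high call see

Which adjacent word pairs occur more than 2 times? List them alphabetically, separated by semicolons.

call see; call village; village call; village village

Bigram counts meeting the condition (more than 2 times):
  call see: 4
  call village: 4
  village call: 3
  village village: 3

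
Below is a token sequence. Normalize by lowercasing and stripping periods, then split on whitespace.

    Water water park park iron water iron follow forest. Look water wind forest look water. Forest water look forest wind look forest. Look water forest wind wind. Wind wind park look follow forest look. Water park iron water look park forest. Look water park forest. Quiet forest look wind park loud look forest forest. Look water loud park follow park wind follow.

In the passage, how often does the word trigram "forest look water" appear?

Scanning the 60 overlapping trigram windows for "forest look water":
  position 9–11: forest look water
  position 13–15: forest look water
  position 22–24: forest look water
  position 33–35: forest look water
  position 41–43: forest look water
  position 54–56: forest look water

6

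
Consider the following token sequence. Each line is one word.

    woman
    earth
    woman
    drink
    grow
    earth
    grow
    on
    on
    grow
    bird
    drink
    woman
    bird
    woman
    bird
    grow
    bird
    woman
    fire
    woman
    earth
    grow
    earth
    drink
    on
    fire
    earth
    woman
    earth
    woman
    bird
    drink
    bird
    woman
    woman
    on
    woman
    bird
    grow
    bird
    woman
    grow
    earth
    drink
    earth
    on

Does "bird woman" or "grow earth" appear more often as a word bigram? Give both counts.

"bird woman": 4 occurrences
"grow earth": 3 occurrences

"bird woman" (4 vs 3)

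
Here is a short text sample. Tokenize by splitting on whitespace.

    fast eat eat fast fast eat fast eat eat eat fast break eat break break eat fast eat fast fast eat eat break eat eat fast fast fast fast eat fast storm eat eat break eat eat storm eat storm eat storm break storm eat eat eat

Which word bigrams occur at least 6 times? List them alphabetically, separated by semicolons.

Bigram counts meeting the condition (at least 6 times):
  eat eat: 9
  eat fast: 7
  fast eat: 6

eat eat; eat fast; fast eat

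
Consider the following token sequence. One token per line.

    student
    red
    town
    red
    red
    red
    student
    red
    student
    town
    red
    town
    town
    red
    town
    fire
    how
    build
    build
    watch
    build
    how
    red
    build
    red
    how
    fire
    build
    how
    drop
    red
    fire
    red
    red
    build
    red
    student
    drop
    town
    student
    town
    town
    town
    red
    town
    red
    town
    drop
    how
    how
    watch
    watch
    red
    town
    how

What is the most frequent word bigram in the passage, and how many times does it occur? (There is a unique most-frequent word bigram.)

"red town", 6 times

Bigram frequencies (highest first):
  red town: 6
  town red: 5
  red red: 3
  red student: 3
  town town: 3
  student red: 2
  … (28 more, each ≤ 2)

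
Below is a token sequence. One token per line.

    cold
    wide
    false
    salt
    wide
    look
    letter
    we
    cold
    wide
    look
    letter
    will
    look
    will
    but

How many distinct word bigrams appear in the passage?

12

16 tokens → 15 bigram windows in total.
Repeated bigrams (each contributes count−1 duplicates):
  cold wide: 2
  look letter: 2
  wide look: 2
3 duplicate windows → 15 − 3 = 12 distinct.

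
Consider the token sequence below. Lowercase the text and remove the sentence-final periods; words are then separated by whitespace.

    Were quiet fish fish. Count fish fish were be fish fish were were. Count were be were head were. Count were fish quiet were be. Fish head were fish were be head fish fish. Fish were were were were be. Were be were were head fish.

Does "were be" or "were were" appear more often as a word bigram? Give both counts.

"were be" (6 vs 5)

"were be": 6 occurrences
"were were": 5 occurrences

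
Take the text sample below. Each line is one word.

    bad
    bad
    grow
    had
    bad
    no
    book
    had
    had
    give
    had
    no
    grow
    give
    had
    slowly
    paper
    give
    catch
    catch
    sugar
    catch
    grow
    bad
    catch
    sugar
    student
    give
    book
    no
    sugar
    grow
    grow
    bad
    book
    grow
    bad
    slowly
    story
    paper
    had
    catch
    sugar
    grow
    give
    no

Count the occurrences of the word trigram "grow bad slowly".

1

Scanning the 44 overlapping trigram windows for "grow bad slowly":
  position 36–38: grow bad slowly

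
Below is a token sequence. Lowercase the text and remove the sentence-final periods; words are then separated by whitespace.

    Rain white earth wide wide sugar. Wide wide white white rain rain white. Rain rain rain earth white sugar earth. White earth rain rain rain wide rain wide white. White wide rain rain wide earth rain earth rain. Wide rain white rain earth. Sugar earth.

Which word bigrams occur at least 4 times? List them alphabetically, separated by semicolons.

Bigram counts meeting the condition (at least 4 times):
  rain rain: 6
  rain wide: 4

rain rain; rain wide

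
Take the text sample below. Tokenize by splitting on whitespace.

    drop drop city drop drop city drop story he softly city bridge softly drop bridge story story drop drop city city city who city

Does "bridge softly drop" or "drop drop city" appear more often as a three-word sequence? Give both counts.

"drop drop city" (3 vs 1)

"bridge softly drop": 1 occurrence
"drop drop city": 3 occurrences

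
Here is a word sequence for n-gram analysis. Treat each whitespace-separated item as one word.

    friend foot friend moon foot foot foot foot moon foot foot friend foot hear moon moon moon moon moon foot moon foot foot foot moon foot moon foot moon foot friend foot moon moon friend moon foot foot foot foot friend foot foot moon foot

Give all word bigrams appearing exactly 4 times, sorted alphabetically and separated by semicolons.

foot friend; friend foot

Bigram counts meeting the condition (exactly 4 times):
  foot friend: 4
  friend foot: 4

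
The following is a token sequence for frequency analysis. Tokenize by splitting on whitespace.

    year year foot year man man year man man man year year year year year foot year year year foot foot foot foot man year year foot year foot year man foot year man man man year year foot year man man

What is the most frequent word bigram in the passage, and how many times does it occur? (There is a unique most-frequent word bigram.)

"year year", 9 times

Bigram frequencies (highest first):
  year year: 9
  year foot: 6
  foot year: 6
  man man: 6
  year man: 5
  man year: 4
  … (3 more, each ≤ 3)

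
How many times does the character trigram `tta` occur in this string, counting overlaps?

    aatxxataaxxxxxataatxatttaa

Sliding a length-3 window over the 26 characters (24 positions):
  position 23–25: tta

1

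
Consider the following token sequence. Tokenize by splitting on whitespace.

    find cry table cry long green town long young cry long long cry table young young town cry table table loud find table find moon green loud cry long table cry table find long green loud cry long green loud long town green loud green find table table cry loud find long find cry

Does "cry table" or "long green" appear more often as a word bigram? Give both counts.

"cry table": 4 occurrences
"long green": 3 occurrences

"cry table" (4 vs 3)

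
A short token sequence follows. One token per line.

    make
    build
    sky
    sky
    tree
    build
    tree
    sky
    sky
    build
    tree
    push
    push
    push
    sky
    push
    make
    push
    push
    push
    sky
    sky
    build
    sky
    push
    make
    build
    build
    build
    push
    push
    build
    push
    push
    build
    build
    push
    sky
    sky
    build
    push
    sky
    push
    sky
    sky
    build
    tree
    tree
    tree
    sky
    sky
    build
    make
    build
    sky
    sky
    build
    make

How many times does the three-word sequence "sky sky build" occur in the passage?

Scanning the 56 overlapping trigram windows for "sky sky build":
  position 8–10: sky sky build
  position 21–23: sky sky build
  position 38–40: sky sky build
  position 44–46: sky sky build
  position 50–52: sky sky build
  position 55–57: sky sky build

6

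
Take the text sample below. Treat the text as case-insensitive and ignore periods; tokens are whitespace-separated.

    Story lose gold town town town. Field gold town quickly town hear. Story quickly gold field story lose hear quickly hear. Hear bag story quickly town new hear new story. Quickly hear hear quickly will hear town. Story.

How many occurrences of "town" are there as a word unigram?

Scanning the 38 tokens for "town":
  position 4: town
  position 5: town
  position 6: town
  position 9: town
  position 11: town
  position 26: town
  position 37: town

7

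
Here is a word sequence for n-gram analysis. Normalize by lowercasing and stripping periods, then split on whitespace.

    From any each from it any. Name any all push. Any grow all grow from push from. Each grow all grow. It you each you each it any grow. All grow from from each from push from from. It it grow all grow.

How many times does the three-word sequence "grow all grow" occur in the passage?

4

Scanning the 41 overlapping trigram windows for "grow all grow":
  position 12–14: grow all grow
  position 19–21: grow all grow
  position 29–31: grow all grow
  position 41–43: grow all grow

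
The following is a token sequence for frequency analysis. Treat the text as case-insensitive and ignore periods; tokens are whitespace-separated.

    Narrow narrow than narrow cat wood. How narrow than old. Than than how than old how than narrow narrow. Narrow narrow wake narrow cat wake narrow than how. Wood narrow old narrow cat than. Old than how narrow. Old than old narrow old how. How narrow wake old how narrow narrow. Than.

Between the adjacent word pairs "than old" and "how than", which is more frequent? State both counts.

"than old" (4 vs 2)

"than old": 4 occurrences
"how than": 2 occurrences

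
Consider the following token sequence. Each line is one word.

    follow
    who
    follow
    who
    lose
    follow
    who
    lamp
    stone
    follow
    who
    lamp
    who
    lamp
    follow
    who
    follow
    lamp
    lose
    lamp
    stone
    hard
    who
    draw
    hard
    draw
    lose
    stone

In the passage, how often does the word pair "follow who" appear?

Scanning the 27 overlapping bigram windows for "follow who":
  position 1–2: follow who
  position 3–4: follow who
  position 6–7: follow who
  position 10–11: follow who
  position 15–16: follow who

5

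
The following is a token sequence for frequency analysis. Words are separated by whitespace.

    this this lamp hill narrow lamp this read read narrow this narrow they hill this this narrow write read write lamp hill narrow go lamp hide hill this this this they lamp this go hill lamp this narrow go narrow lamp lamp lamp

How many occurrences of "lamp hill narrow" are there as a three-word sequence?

2

Scanning the 41 overlapping trigram windows for "lamp hill narrow":
  position 3–5: lamp hill narrow
  position 21–23: lamp hill narrow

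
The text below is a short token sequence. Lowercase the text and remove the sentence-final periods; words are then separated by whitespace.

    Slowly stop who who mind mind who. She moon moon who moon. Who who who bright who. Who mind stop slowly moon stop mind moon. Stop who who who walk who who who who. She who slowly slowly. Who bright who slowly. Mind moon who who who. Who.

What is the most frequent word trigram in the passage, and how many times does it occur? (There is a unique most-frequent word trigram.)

Trigram frequencies (highest first):
  who who who: 6
  stop who who: 2
  who who mind: 2
  moon who who: 2
  who bright who: 2
  slowly stop who: 1
  … (31 more, each ≤ 1)

"who who who", 6 times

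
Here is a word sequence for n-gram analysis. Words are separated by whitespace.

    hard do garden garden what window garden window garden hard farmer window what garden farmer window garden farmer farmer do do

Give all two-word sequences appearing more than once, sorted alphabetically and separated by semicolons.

farmer window; garden farmer; window garden

Bigram counts meeting the condition (more than once):
  farmer window: 2
  garden farmer: 2
  window garden: 3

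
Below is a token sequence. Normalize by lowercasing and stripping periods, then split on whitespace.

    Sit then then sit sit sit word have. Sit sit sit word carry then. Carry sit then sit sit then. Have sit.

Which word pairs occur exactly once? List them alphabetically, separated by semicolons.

Bigram counts meeting the condition (exactly once):
  carry sit: 1
  carry then: 1
  then carry: 1
  then have: 1
  then then: 1
  word carry: 1
  word have: 1

carry sit; carry then; then carry; then have; then then; word carry; word have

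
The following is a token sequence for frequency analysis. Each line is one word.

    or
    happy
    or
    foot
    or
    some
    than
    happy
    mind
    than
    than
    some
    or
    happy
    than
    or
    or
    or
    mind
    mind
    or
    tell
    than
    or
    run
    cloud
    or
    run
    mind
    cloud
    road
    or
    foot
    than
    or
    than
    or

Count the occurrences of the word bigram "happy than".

1

Scanning the 36 overlapping bigram windows for "happy than":
  position 14–15: happy than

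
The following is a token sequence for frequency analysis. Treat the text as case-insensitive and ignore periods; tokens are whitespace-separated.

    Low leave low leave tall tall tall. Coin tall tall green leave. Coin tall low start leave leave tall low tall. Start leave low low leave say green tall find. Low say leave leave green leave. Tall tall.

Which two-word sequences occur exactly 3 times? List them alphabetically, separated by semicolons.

leave tall; low leave

Bigram counts meeting the condition (exactly 3 times):
  leave tall: 3
  low leave: 3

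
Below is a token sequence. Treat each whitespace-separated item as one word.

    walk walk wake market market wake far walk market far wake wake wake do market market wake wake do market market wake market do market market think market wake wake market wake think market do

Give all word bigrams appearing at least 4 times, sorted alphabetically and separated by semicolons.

market market; market wake; wake wake

Bigram counts meeting the condition (at least 4 times):
  market market: 4
  market wake: 5
  wake wake: 4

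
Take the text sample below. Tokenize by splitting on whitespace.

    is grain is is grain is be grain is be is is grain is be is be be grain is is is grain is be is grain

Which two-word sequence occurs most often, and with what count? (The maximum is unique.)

"grain is", 6 times

Bigram frequencies (highest first):
  grain is: 6
  is grain: 5
  is be: 5
  is is: 4
  be is: 3
  be grain: 2
  … (1 more, each ≤ 1)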